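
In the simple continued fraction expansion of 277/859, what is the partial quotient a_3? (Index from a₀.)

277 = 0·859 + 277   →  a_0 = 0
859 = 3·277 + 28   →  a_1 = 3
277 = 9·28 + 25   →  a_2 = 9
28 = 1·25 + 3   →  a_3 = 1

1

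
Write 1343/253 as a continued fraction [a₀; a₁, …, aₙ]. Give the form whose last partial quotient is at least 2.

1343 = 5*253 + 78
253 = 3*78 + 19
78 = 4*19 + 2
19 = 9*2 + 1
2 = 2*1 + 0  (stop)
So 1343/253 = [5; 3, 4, 9, 2].

[5; 3, 4, 9, 2]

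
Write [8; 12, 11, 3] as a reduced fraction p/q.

3322/411

Fold from the inside: start with 3/1.
  11 + 1/3 = 34/3
  12 + 3/34 = 411/34
  8 + 34/411 = 3322/411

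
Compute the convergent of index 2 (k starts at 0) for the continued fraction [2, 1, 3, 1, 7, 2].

11/4

Using pₖ = aₖpₖ₋₁ + pₖ₋₂, qₖ = aₖqₖ₋₁ + qₖ₋₂ (with p₋₁=1, p₋₂=0, q₋₁=0, q₋₂=1):
  k=0: a=2, p=2, q=1
  k=1: a=1, p=3, q=1
  k=2: a=3, p=11, q=4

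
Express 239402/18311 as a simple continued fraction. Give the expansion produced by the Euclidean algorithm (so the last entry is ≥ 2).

[13; 13, 2, 9, 14, 5]

239402 = 13×18311 + 1359
18311 = 13×1359 + 644
1359 = 2×644 + 71
644 = 9×71 + 5
71 = 14×5 + 1
5 = 5×1 + 0  (stop)
So 239402/18311 = [13; 13, 2, 9, 14, 5].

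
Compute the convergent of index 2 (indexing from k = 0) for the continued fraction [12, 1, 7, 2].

103/8

Using pₖ = aₖpₖ₋₁ + pₖ₋₂, qₖ = aₖqₖ₋₁ + qₖ₋₂ (with p₋₁=1, p₋₂=0, q₋₁=0, q₋₂=1):
  k=0: a=12, p=12, q=1
  k=1: a=1, p=13, q=1
  k=2: a=7, p=103, q=8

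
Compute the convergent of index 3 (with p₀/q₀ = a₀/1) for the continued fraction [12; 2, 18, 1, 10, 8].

Using pₖ = aₖpₖ₋₁ + pₖ₋₂, qₖ = aₖqₖ₋₁ + qₖ₋₂ (with p₋₁=1, p₋₂=0, q₋₁=0, q₋₂=1):
  k=0: a=12, p=12, q=1
  k=1: a=2, p=25, q=2
  k=2: a=18, p=462, q=37
  k=3: a=1, p=487, q=39

487/39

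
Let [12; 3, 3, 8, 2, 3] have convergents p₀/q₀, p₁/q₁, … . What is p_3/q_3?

1021/83

Using pₖ = aₖpₖ₋₁ + pₖ₋₂, qₖ = aₖqₖ₋₁ + qₖ₋₂ (with p₋₁=1, p₋₂=0, q₋₁=0, q₋₂=1):
  k=0: a=12, p=12, q=1
  k=1: a=3, p=37, q=3
  k=2: a=3, p=123, q=10
  k=3: a=8, p=1021, q=83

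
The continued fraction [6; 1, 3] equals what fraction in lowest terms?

27/4

Fold from the inside: start with 3/1.
  1 + 1/3 = 4/3
  6 + 3/4 = 27/4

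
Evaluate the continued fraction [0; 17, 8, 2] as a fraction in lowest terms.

17/291

Fold from the inside: start with 2/1.
  8 + 1/2 = 17/2
  17 + 2/17 = 291/17
  0 + 17/291 = 17/291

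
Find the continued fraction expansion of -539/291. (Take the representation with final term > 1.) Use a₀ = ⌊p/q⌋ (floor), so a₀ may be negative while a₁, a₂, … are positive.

-539 = -2*291 + 43
291 = 6*43 + 33
43 = 1*33 + 10
33 = 3*10 + 3
10 = 3*3 + 1
3 = 3*1 + 0  (stop)
So -539/291 = [-2; 6, 1, 3, 3, 3].

[-2; 6, 1, 3, 3, 3]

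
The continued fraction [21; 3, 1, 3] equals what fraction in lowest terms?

Fold from the inside: start with 3/1.
  1 + 1/3 = 4/3
  3 + 3/4 = 15/4
  21 + 4/15 = 319/15

319/15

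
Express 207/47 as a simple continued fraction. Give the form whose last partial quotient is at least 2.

[4; 2, 2, 9]

207 = 4·47 + 19
47 = 2·19 + 9
19 = 2·9 + 1
9 = 9·1 + 0  (stop)
So 207/47 = [4; 2, 2, 9].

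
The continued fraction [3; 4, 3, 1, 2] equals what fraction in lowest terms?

152/47

Fold from the inside: start with 2/1.
  1 + 1/2 = 3/2
  3 + 2/3 = 11/3
  4 + 3/11 = 47/11
  3 + 11/47 = 152/47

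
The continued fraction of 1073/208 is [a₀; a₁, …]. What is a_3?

3

1073 = 5·208 + 33   →  a_0 = 5
208 = 6·33 + 10   →  a_1 = 6
33 = 3·10 + 3   →  a_2 = 3
10 = 3·3 + 1   →  a_3 = 3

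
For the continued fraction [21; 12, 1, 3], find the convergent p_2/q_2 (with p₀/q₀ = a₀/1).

274/13

Using pₖ = aₖpₖ₋₁ + pₖ₋₂, qₖ = aₖqₖ₋₁ + qₖ₋₂ (with p₋₁=1, p₋₂=0, q₋₁=0, q₋₂=1):
  k=0: a=21, p=21, q=1
  k=1: a=12, p=253, q=12
  k=2: a=1, p=274, q=13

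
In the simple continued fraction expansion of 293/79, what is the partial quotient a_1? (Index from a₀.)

1

293 = 3·79 + 56   →  a_0 = 3
79 = 1·56 + 23   →  a_1 = 1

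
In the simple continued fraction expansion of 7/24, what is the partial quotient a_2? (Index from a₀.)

2

7 = 0·24 + 7   →  a_0 = 0
24 = 3·7 + 3   →  a_1 = 3
7 = 2·3 + 1   →  a_2 = 2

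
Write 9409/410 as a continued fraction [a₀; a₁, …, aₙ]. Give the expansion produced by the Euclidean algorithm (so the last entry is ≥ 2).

9409 = 22·410 + 389
410 = 1·389 + 21
389 = 18·21 + 11
21 = 1·11 + 10
11 = 1·10 + 1
10 = 10·1 + 0  (stop)
So 9409/410 = [22; 1, 18, 1, 1, 10].

[22; 1, 18, 1, 1, 10]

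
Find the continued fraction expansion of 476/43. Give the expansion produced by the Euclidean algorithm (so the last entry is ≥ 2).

[11; 14, 3]

476 = 11×43 + 3
43 = 14×3 + 1
3 = 3×1 + 0  (stop)
So 476/43 = [11; 14, 3].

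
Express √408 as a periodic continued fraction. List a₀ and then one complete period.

[20; 5, 40]

a₀ = ⌊√408⌋ = 20.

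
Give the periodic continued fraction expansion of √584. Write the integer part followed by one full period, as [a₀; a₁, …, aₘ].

[24; 6, 48]

a₀ = ⌊√584⌋ = 24.
With m₀=0, d₀=1 and mₖ₊₁ = dₖaₖ − mₖ, dₖ₊₁ = (n − mₖ₊₁²)/dₖ, aₖ₊₁ = ⌊(a₀+mₖ₊₁)/dₖ₊₁⌋:
  k=1: m=24, d=8, a=6
  k=2: m=24, d=1, a=48
d=1 and a=2a₀=48 at k=2, so the next step gives (m, d) = (24, 8) again — its k=1 value — and the period has length 2.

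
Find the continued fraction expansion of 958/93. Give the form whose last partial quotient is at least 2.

958 = 10*93 + 28
93 = 3*28 + 9
28 = 3*9 + 1
9 = 9*1 + 0  (stop)
So 958/93 = [10; 3, 3, 9].

[10; 3, 3, 9]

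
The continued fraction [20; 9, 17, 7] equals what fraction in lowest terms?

21860/1087

Using pₖ = aₖpₖ₋₁ + pₖ₋₂ and qₖ = aₖqₖ₋₁ + qₖ₋₂:
  k=0: a=20, p=20, q=1
  k=1: a=9, p=181, q=9
  k=2: a=17, p=3097, q=154
  k=3: a=7, p=21860, q=1087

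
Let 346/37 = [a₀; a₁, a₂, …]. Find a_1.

2

346 = 9·37 + 13   →  a_0 = 9
37 = 2·13 + 11   →  a_1 = 2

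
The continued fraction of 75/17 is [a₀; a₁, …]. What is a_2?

75 = 4·17 + 7   →  a_0 = 4
17 = 2·7 + 3   →  a_1 = 2
7 = 2·3 + 1   →  a_2 = 2

2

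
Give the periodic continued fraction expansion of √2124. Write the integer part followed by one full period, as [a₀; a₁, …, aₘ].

[46; 11, 1, 1, 22, 1, 1, 11, 92]

a₀ = ⌊√2124⌋ = 46.
With m₀=0, d₀=1 and mₖ₊₁ = dₖaₖ − mₖ, dₖ₊₁ = (n − mₖ₊₁²)/dₖ, aₖ₊₁ = ⌊(a₀+mₖ₊₁)/dₖ₊₁⌋:
  k=1: m=46, d=8, a=11
  k=2: m=42, d=45, a=1
  k=3: m=3, d=47, a=1
  k=4: m=44, d=4, a=22
  k=5: m=44, d=47, a=1
  k=6: m=3, d=45, a=1
  k=7: m=42, d=8, a=11
  k=8: m=46, d=1, a=92
d=1 and a=2a₀=92 at k=8, so the next step gives (m, d) = (46, 8) again — its k=1 value — and the period has length 8.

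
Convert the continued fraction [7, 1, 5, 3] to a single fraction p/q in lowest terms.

Using pₖ = aₖpₖ₋₁ + pₖ₋₂ and qₖ = aₖqₖ₋₁ + qₖ₋₂:
  k=0: a=7, p=7, q=1
  k=1: a=1, p=8, q=1
  k=2: a=5, p=47, q=6
  k=3: a=3, p=149, q=19

149/19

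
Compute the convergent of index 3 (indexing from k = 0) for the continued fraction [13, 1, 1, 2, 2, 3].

68/5

Using pₖ = aₖpₖ₋₁ + pₖ₋₂, qₖ = aₖqₖ₋₁ + qₖ₋₂ (with p₋₁=1, p₋₂=0, q₋₁=0, q₋₂=1):
  k=0: a=13, p=13, q=1
  k=1: a=1, p=14, q=1
  k=2: a=1, p=27, q=2
  k=3: a=2, p=68, q=5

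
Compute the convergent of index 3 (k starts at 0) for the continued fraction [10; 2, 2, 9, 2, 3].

Using pₖ = aₖpₖ₋₁ + pₖ₋₂, qₖ = aₖqₖ₋₁ + qₖ₋₂ (with p₋₁=1, p₋₂=0, q₋₁=0, q₋₂=1):
  k=0: a=10, p=10, q=1
  k=1: a=2, p=21, q=2
  k=2: a=2, p=52, q=5
  k=3: a=9, p=489, q=47

489/47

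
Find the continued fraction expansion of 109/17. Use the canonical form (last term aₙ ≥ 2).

[6; 2, 2, 3]

109 = 6*17 + 7
17 = 2*7 + 3
7 = 2*3 + 1
3 = 3*1 + 0  (stop)
So 109/17 = [6; 2, 2, 3].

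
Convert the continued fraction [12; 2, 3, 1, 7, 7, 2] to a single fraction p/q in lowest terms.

Using pₖ = aₖpₖ₋₁ + pₖ₋₂ and qₖ = aₖqₖ₋₁ + qₖ₋₂:
  k=0: a=12, p=12, q=1
  k=1: a=2, p=25, q=2
  k=2: a=3, p=87, q=7
  k=3: a=1, p=112, q=9
  k=4: a=7, p=871, q=70
  k=5: a=7, p=6209, q=499
  k=6: a=2, p=13289, q=1068

13289/1068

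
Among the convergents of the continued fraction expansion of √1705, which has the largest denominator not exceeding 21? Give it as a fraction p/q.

√1705 = [41; 3, 2, 3, 82, …] (period length 4).
Convergents:
  p_0/q_0 = 41/1
  p_1/q_1 = 124/3
  p_2/q_2 = 289/7
  p_3/q_3 = 991/24
q_2 = 7 ≤ 21 < 24 = q_3, so the answer is 289/7.

289/7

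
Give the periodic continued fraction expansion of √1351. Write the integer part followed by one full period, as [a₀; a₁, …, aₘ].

a₀ = ⌊√1351⌋ = 36.
With m₀=0, d₀=1 and mₖ₊₁ = dₖaₖ − mₖ, dₖ₊₁ = (n − mₖ₊₁²)/dₖ, aₖ₊₁ = ⌊(a₀+mₖ₊₁)/dₖ₊₁⌋:
  k=1: m=36, d=55, a=1
  k=2: m=19, d=18, a=3
  k=3: m=35, d=7, a=10
  k=4: m=35, d=18, a=3
  k=5: m=19, d=55, a=1
  k=6: m=36, d=1, a=72
d=1 and a=2a₀=72 at k=6, so the next step gives (m, d) = (36, 55) again — its k=1 value — and the period has length 6.

[36; 1, 3, 10, 3, 1, 72]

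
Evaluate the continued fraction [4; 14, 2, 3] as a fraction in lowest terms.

Fold from the inside: start with 3/1.
  2 + 1/3 = 7/3
  14 + 3/7 = 101/7
  4 + 7/101 = 411/101

411/101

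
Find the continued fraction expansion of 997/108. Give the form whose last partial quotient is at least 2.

997 = 9*108 + 25
108 = 4*25 + 8
25 = 3*8 + 1
8 = 8*1 + 0  (stop)
So 997/108 = [9; 4, 3, 8].

[9; 4, 3, 8]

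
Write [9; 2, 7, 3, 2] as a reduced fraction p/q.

1032/109

Using pₖ = aₖpₖ₋₁ + pₖ₋₂ and qₖ = aₖqₖ₋₁ + qₖ₋₂:
  k=0: a=9, p=9, q=1
  k=1: a=2, p=19, q=2
  k=2: a=7, p=142, q=15
  k=3: a=3, p=445, q=47
  k=4: a=2, p=1032, q=109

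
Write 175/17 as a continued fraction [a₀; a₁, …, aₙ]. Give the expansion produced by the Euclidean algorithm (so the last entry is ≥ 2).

175 = 10·17 + 5
17 = 3·5 + 2
5 = 2·2 + 1
2 = 2·1 + 0  (stop)
So 175/17 = [10; 3, 2, 2].

[10; 3, 2, 2]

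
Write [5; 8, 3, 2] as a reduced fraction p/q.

Fold from the inside: start with 2/1.
  3 + 1/2 = 7/2
  8 + 2/7 = 58/7
  5 + 7/58 = 297/58

297/58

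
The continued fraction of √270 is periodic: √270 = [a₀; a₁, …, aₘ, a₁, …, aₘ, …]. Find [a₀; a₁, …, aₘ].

[16; 2, 3, 6, 3, 2, 32]

a₀ = ⌊√270⌋ = 16.
With m₀=0, d₀=1 and mₖ₊₁ = dₖaₖ − mₖ, dₖ₊₁ = (n − mₖ₊₁²)/dₖ, aₖ₊₁ = ⌊(a₀+mₖ₊₁)/dₖ₊₁⌋:
  k=1: m=16, d=14, a=2
  k=2: m=12, d=9, a=3
  k=3: m=15, d=5, a=6
  k=4: m=15, d=9, a=3
  k=5: m=12, d=14, a=2
  k=6: m=16, d=1, a=32
d=1 and a=2a₀=32 at k=6, so the next step gives (m, d) = (16, 14) again — its k=1 value — and the period has length 6.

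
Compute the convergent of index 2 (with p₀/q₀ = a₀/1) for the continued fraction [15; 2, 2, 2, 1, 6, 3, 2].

Using pₖ = aₖpₖ₋₁ + pₖ₋₂, qₖ = aₖqₖ₋₁ + qₖ₋₂ (with p₋₁=1, p₋₂=0, q₋₁=0, q₋₂=1):
  k=0: a=15, p=15, q=1
  k=1: a=2, p=31, q=2
  k=2: a=2, p=77, q=5

77/5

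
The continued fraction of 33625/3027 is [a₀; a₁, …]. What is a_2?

4

33625 = 11·3027 + 328   →  a_0 = 11
3027 = 9·328 + 75   →  a_1 = 9
328 = 4·75 + 28   →  a_2 = 4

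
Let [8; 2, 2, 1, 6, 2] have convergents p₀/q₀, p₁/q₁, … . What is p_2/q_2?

42/5

Using pₖ = aₖpₖ₋₁ + pₖ₋₂, qₖ = aₖqₖ₋₁ + qₖ₋₂ (with p₋₁=1, p₋₂=0, q₋₁=0, q₋₂=1):
  k=0: a=8, p=8, q=1
  k=1: a=2, p=17, q=2
  k=2: a=2, p=42, q=5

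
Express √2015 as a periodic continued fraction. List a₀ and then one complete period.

a₀ = ⌊√2015⌋ = 44.
With m₀=0, d₀=1 and mₖ₊₁ = dₖaₖ − mₖ, dₖ₊₁ = (n − mₖ₊₁²)/dₖ, aₖ₊₁ = ⌊(a₀+mₖ₊₁)/dₖ₊₁⌋:
  k=1: m=44, d=79, a=1
  k=2: m=35, d=10, a=7
  k=3: m=35, d=79, a=1
  k=4: m=44, d=1, a=88
d=1 and a=2a₀=88 at k=4, so the next step gives (m, d) = (44, 79) again — its k=1 value — and the period has length 4.

[44; 1, 7, 1, 88]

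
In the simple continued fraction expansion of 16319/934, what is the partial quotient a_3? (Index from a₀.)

2

16319 = 17·934 + 441   →  a_0 = 17
934 = 2·441 + 52   →  a_1 = 2
441 = 8·52 + 25   →  a_2 = 8
52 = 2·25 + 2   →  a_3 = 2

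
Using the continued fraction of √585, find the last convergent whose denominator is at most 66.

387/16

√585 = [24; 5, 2, 1, 4, 1, 2, 5, 48, …] (period length 8).
Convergents:
  p_0/q_0 = 24/1
  p_1/q_1 = 121/5
  p_2/q_2 = 266/11
  p_3/q_3 = 387/16
  p_4/q_4 = 1814/75
q_3 = 16 ≤ 66 < 75 = q_4, so the answer is 387/16.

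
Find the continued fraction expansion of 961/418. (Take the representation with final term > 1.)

[2; 3, 2, 1, 9, 1, 3]

961 = 2·418 + 125
418 = 3·125 + 43
125 = 2·43 + 39
43 = 1·39 + 4
39 = 9·4 + 3
4 = 1·3 + 1
3 = 3·1 + 0  (stop)
So 961/418 = [2; 3, 2, 1, 9, 1, 3].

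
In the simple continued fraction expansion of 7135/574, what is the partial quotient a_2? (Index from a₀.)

7135 = 12·574 + 247   →  a_0 = 12
574 = 2·247 + 80   →  a_1 = 2
247 = 3·80 + 7   →  a_2 = 3

3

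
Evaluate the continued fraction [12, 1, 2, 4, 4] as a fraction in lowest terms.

Fold from the inside: start with 4/1.
  4 + 1/4 = 17/4
  2 + 4/17 = 38/17
  1 + 17/38 = 55/38
  12 + 38/55 = 698/55

698/55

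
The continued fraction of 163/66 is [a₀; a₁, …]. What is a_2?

7

163 = 2·66 + 31   →  a_0 = 2
66 = 2·31 + 4   →  a_1 = 2
31 = 7·4 + 3   →  a_2 = 7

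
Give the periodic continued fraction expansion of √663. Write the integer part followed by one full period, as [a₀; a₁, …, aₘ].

a₀ = ⌊√663⌋ = 25.
With m₀=0, d₀=1 and mₖ₊₁ = dₖaₖ − mₖ, dₖ₊₁ = (n − mₖ₊₁²)/dₖ, aₖ₊₁ = ⌊(a₀+mₖ₊₁)/dₖ₊₁⌋:
  k=1: m=25, d=38, a=1
  k=2: m=13, d=13, a=2
  k=3: m=13, d=38, a=1
  k=4: m=25, d=1, a=50
d=1 and a=2a₀=50 at k=4, so the next step gives (m, d) = (25, 38) again — its k=1 value — and the period has length 4.

[25; 1, 2, 1, 50]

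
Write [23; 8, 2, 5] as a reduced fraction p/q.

2150/93

Fold from the inside: start with 5/1.
  2 + 1/5 = 11/5
  8 + 5/11 = 93/11
  23 + 11/93 = 2150/93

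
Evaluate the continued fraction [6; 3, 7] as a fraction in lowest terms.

Using pₖ = aₖpₖ₋₁ + pₖ₋₂ and qₖ = aₖqₖ₋₁ + qₖ₋₂:
  k=0: a=6, p=6, q=1
  k=1: a=3, p=19, q=3
  k=2: a=7, p=139, q=22

139/22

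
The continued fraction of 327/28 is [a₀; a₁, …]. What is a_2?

2

327 = 11·28 + 19   →  a_0 = 11
28 = 1·19 + 9   →  a_1 = 1
19 = 2·9 + 1   →  a_2 = 2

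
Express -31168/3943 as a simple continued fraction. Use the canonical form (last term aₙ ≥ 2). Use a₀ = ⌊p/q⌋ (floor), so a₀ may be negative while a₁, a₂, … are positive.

[-8; 10, 2, 18, 3, 3]

-31168 = -8·3943 + 376
3943 = 10·376 + 183
376 = 2·183 + 10
183 = 18·10 + 3
10 = 3·3 + 1
3 = 3·1 + 0  (stop)
So -31168/3943 = [-8; 10, 2, 18, 3, 3].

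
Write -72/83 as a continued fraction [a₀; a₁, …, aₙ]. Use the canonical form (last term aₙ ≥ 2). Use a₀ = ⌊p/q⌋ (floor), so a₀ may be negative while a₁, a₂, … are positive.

-72 = -1·83 + 11
83 = 7·11 + 6
11 = 1·6 + 5
6 = 1·5 + 1
5 = 5·1 + 0  (stop)
So -72/83 = [-1; 7, 1, 1, 5].

[-1; 7, 1, 1, 5]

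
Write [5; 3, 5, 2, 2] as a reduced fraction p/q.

457/86

Using pₖ = aₖpₖ₋₁ + pₖ₋₂ and qₖ = aₖqₖ₋₁ + qₖ₋₂:
  k=0: a=5, p=5, q=1
  k=1: a=3, p=16, q=3
  k=2: a=5, p=85, q=16
  k=3: a=2, p=186, q=35
  k=4: a=2, p=457, q=86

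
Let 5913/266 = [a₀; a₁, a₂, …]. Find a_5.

5913 = 22·266 + 61   →  a_0 = 22
266 = 4·61 + 22   →  a_1 = 4
61 = 2·22 + 17   →  a_2 = 2
22 = 1·17 + 5   →  a_3 = 1
17 = 3·5 + 2   →  a_4 = 3
5 = 2·2 + 1   →  a_5 = 2

2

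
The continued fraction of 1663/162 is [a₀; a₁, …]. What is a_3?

3

1663 = 10·162 + 43   →  a_0 = 10
162 = 3·43 + 33   →  a_1 = 3
43 = 1·33 + 10   →  a_2 = 1
33 = 3·10 + 3   →  a_3 = 3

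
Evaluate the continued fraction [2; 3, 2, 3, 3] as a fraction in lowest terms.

181/79

Using pₖ = aₖpₖ₋₁ + pₖ₋₂ and qₖ = aₖqₖ₋₁ + qₖ₋₂:
  k=0: a=2, p=2, q=1
  k=1: a=3, p=7, q=3
  k=2: a=2, p=16, q=7
  k=3: a=3, p=55, q=24
  k=4: a=3, p=181, q=79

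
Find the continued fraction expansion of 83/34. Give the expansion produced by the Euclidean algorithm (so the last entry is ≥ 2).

[2; 2, 3, 1, 3]

83 = 2×34 + 15
34 = 2×15 + 4
15 = 3×4 + 3
4 = 1×3 + 1
3 = 3×1 + 0  (stop)
So 83/34 = [2; 2, 3, 1, 3].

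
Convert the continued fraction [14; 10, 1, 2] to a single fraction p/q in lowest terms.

Fold from the inside: start with 2/1.
  1 + 1/2 = 3/2
  10 + 2/3 = 32/3
  14 + 3/32 = 451/32

451/32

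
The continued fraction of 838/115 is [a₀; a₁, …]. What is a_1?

838 = 7·115 + 33   →  a_0 = 7
115 = 3·33 + 16   →  a_1 = 3

3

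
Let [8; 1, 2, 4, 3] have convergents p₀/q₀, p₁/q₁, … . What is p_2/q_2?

Using pₖ = aₖpₖ₋₁ + pₖ₋₂, qₖ = aₖqₖ₋₁ + qₖ₋₂ (with p₋₁=1, p₋₂=0, q₋₁=0, q₋₂=1):
  k=0: a=8, p=8, q=1
  k=1: a=1, p=9, q=1
  k=2: a=2, p=26, q=3

26/3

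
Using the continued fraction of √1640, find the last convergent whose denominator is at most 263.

6520/161

√1640 = [40; 2, 80, …] (period length 2).
Convergents:
  p_0/q_0 = 40/1
  p_1/q_1 = 81/2
  p_2/q_2 = 6520/161
  p_3/q_3 = 13121/324
q_2 = 161 ≤ 263 < 324 = q_3, so the answer is 6520/161.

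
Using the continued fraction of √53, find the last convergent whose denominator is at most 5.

29/4

√53 = [7; 3, 1, 1, 3, 14, …] (period length 5).
Convergents:
  p_0/q_0 = 7/1
  p_1/q_1 = 22/3
  p_2/q_2 = 29/4
  p_3/q_3 = 51/7
q_2 = 4 ≤ 5 < 7 = q_3, so the answer is 29/4.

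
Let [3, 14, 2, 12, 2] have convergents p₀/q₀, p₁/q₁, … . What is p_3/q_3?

Using pₖ = aₖpₖ₋₁ + pₖ₋₂, qₖ = aₖqₖ₋₁ + qₖ₋₂ (with p₋₁=1, p₋₂=0, q₋₁=0, q₋₂=1):
  k=0: a=3, p=3, q=1
  k=1: a=14, p=43, q=14
  k=2: a=2, p=89, q=29
  k=3: a=12, p=1111, q=362

1111/362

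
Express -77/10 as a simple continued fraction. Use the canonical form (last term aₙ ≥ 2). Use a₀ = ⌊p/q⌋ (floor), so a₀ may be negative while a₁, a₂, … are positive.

[-8; 3, 3]

-77 = -8×10 + 3
10 = 3×3 + 1
3 = 3×1 + 0  (stop)
So -77/10 = [-8; 3, 3].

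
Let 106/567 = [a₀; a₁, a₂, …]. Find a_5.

2

106 = 0·567 + 106   →  a_0 = 0
567 = 5·106 + 37   →  a_1 = 5
106 = 2·37 + 32   →  a_2 = 2
37 = 1·32 + 5   →  a_3 = 1
32 = 6·5 + 2   →  a_4 = 6
5 = 2·2 + 1   →  a_5 = 2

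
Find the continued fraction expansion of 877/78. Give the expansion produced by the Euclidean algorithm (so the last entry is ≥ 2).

877 = 11*78 + 19
78 = 4*19 + 2
19 = 9*2 + 1
2 = 2*1 + 0  (stop)
So 877/78 = [11; 4, 9, 2].

[11; 4, 9, 2]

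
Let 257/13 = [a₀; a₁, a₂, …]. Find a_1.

257 = 19·13 + 10   →  a_0 = 19
13 = 1·10 + 3   →  a_1 = 1

1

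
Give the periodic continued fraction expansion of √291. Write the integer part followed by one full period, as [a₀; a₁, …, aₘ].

[17; 17, 34]

a₀ = ⌊√291⌋ = 17.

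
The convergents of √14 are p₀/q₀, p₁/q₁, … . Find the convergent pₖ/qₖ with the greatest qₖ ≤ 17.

√14 = [3; 1, 2, 1, 6, …] (period length 4).
Convergents:
  p_0/q_0 = 3/1
  p_1/q_1 = 4/1
  p_2/q_2 = 11/3
  p_3/q_3 = 15/4
  p_4/q_4 = 101/27
q_3 = 4 ≤ 17 < 27 = q_4, so the answer is 15/4.

15/4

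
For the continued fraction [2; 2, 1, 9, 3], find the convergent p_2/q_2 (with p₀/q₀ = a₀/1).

7/3

Using pₖ = aₖpₖ₋₁ + pₖ₋₂, qₖ = aₖqₖ₋₁ + qₖ₋₂ (with p₋₁=1, p₋₂=0, q₋₁=0, q₋₂=1):
  k=0: a=2, p=2, q=1
  k=1: a=2, p=5, q=2
  k=2: a=1, p=7, q=3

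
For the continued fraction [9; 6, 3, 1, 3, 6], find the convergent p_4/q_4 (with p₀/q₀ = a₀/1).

861/94

Using pₖ = aₖpₖ₋₁ + pₖ₋₂, qₖ = aₖqₖ₋₁ + qₖ₋₂ (with p₋₁=1, p₋₂=0, q₋₁=0, q₋₂=1):
  k=0: a=9, p=9, q=1
  k=1: a=6, p=55, q=6
  k=2: a=3, p=174, q=19
  k=3: a=1, p=229, q=25
  k=4: a=3, p=861, q=94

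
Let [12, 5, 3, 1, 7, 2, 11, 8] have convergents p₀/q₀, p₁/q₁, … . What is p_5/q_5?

Using pₖ = aₖpₖ₋₁ + pₖ₋₂, qₖ = aₖqₖ₋₁ + qₖ₋₂ (with p₋₁=1, p₋₂=0, q₋₁=0, q₋₂=1):
  k=0: a=12, p=12, q=1
  k=1: a=5, p=61, q=5
  k=2: a=3, p=195, q=16
  k=3: a=1, p=256, q=21
  k=4: a=7, p=1987, q=163
  k=5: a=2, p=4230, q=347

4230/347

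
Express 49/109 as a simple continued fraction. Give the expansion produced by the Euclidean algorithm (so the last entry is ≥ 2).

49 = 0*109 + 49
109 = 2*49 + 11
49 = 4*11 + 5
11 = 2*5 + 1
5 = 5*1 + 0  (stop)
So 49/109 = [0; 2, 4, 2, 5].

[0; 2, 4, 2, 5]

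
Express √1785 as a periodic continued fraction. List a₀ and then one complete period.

a₀ = ⌊√1785⌋ = 42.
With m₀=0, d₀=1 and mₖ₊₁ = dₖaₖ − mₖ, dₖ₊₁ = (n − mₖ₊₁²)/dₖ, aₖ₊₁ = ⌊(a₀+mₖ₊₁)/dₖ₊₁⌋:
  k=1: m=42, d=21, a=4
  k=2: m=42, d=1, a=84
d=1 and a=2a₀=84 at k=2, so the next step gives (m, d) = (42, 21) again — its k=1 value — and the period has length 2.

[42; 4, 84]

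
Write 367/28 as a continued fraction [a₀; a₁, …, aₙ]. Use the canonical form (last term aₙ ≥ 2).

367 = 13*28 + 3
28 = 9*3 + 1
3 = 3*1 + 0  (stop)
So 367/28 = [13; 9, 3].

[13; 9, 3]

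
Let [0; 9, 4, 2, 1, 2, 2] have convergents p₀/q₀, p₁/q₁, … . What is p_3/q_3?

Using pₖ = aₖpₖ₋₁ + pₖ₋₂, qₖ = aₖqₖ₋₁ + qₖ₋₂ (with p₋₁=1, p₋₂=0, q₋₁=0, q₋₂=1):
  k=0: a=0, p=0, q=1
  k=1: a=9, p=1, q=9
  k=2: a=4, p=4, q=37
  k=3: a=2, p=9, q=83

9/83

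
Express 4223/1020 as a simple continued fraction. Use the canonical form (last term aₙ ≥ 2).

[4; 7, 7, 1, 1, 9]

4223 = 4·1020 + 143
1020 = 7·143 + 19
143 = 7·19 + 10
19 = 1·10 + 9
10 = 1·9 + 1
9 = 9·1 + 0  (stop)
So 4223/1020 = [4; 7, 7, 1, 1, 9].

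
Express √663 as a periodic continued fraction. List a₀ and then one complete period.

[25; 1, 2, 1, 50]

a₀ = ⌊√663⌋ = 25.
With m₀=0, d₀=1 and mₖ₊₁ = dₖaₖ − mₖ, dₖ₊₁ = (n − mₖ₊₁²)/dₖ, aₖ₊₁ = ⌊(a₀+mₖ₊₁)/dₖ₊₁⌋:
  k=1: m=25, d=38, a=1
  k=2: m=13, d=13, a=2
  k=3: m=13, d=38, a=1
  k=4: m=25, d=1, a=50
d=1 and a=2a₀=50 at k=4, so the next step gives (m, d) = (25, 38) again — its k=1 value — and the period has length 4.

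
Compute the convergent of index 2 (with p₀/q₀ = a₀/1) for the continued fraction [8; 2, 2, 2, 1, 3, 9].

Using pₖ = aₖpₖ₋₁ + pₖ₋₂, qₖ = aₖqₖ₋₁ + qₖ₋₂ (with p₋₁=1, p₋₂=0, q₋₁=0, q₋₂=1):
  k=0: a=8, p=8, q=1
  k=1: a=2, p=17, q=2
  k=2: a=2, p=42, q=5

42/5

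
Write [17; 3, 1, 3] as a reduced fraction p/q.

259/15

Using pₖ = aₖpₖ₋₁ + pₖ₋₂ and qₖ = aₖqₖ₋₁ + qₖ₋₂:
  k=0: a=17, p=17, q=1
  k=1: a=3, p=52, q=3
  k=2: a=1, p=69, q=4
  k=3: a=3, p=259, q=15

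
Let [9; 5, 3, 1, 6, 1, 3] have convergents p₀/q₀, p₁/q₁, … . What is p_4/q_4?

Using pₖ = aₖpₖ₋₁ + pₖ₋₂, qₖ = aₖqₖ₋₁ + qₖ₋₂ (with p₋₁=1, p₋₂=0, q₋₁=0, q₋₂=1):
  k=0: a=9, p=9, q=1
  k=1: a=5, p=46, q=5
  k=2: a=3, p=147, q=16
  k=3: a=1, p=193, q=21
  k=4: a=6, p=1305, q=142

1305/142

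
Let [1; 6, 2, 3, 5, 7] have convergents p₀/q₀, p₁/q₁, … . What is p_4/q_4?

Using pₖ = aₖpₖ₋₁ + pₖ₋₂, qₖ = aₖqₖ₋₁ + qₖ₋₂ (with p₋₁=1, p₋₂=0, q₋₁=0, q₋₂=1):
  k=0: a=1, p=1, q=1
  k=1: a=6, p=7, q=6
  k=2: a=2, p=15, q=13
  k=3: a=3, p=52, q=45
  k=4: a=5, p=275, q=238

275/238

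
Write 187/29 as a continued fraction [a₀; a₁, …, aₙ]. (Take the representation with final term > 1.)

[6; 2, 4, 3]

187 = 6×29 + 13
29 = 2×13 + 3
13 = 4×3 + 1
3 = 3×1 + 0  (stop)
So 187/29 = [6; 2, 4, 3].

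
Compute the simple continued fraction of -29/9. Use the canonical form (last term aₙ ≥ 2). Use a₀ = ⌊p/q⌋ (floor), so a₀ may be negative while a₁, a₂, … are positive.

[-4; 1, 3, 2]

-29 = -4×9 + 7
9 = 1×7 + 2
7 = 3×2 + 1
2 = 2×1 + 0  (stop)
So -29/9 = [-4; 1, 3, 2].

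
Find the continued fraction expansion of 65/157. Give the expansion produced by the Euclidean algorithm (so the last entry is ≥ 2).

65 = 0*157 + 65
157 = 2*65 + 27
65 = 2*27 + 11
27 = 2*11 + 5
11 = 2*5 + 1
5 = 5*1 + 0  (stop)
So 65/157 = [0; 2, 2, 2, 2, 5].

[0; 2, 2, 2, 2, 5]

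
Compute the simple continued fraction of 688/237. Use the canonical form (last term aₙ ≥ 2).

[2; 1, 9, 3, 3, 2]

688 = 2*237 + 214
237 = 1*214 + 23
214 = 9*23 + 7
23 = 3*7 + 2
7 = 3*2 + 1
2 = 2*1 + 0  (stop)
So 688/237 = [2; 1, 9, 3, 3, 2].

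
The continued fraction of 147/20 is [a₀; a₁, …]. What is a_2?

1

147 = 7·20 + 7   →  a_0 = 7
20 = 2·7 + 6   →  a_1 = 2
7 = 1·6 + 1   →  a_2 = 1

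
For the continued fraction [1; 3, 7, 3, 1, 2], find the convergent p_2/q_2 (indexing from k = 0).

29/22

Using pₖ = aₖpₖ₋₁ + pₖ₋₂, qₖ = aₖqₖ₋₁ + qₖ₋₂ (with p₋₁=1, p₋₂=0, q₋₁=0, q₋₂=1):
  k=0: a=1, p=1, q=1
  k=1: a=3, p=4, q=3
  k=2: a=7, p=29, q=22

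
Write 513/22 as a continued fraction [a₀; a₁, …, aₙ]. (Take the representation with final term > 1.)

[23; 3, 7]

513 = 23·22 + 7
22 = 3·7 + 1
7 = 7·1 + 0  (stop)
So 513/22 = [23; 3, 7].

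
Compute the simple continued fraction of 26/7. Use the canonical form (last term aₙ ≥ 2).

[3; 1, 2, 2]

26 = 3*7 + 5
7 = 1*5 + 2
5 = 2*2 + 1
2 = 2*1 + 0  (stop)
So 26/7 = [3; 1, 2, 2].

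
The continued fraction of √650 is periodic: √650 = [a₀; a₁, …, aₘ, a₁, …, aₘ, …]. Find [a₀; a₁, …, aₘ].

[25; 2, 50]

a₀ = ⌊√650⌋ = 25.
With m₀=0, d₀=1 and mₖ₊₁ = dₖaₖ − mₖ, dₖ₊₁ = (n − mₖ₊₁²)/dₖ, aₖ₊₁ = ⌊(a₀+mₖ₊₁)/dₖ₊₁⌋:
  k=1: m=25, d=25, a=2
  k=2: m=25, d=1, a=50
d=1 and a=2a₀=50 at k=2, so the next step gives (m, d) = (25, 25) again — its k=1 value — and the period has length 2.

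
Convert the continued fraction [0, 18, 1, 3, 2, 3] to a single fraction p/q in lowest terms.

31/582

Using pₖ = aₖpₖ₋₁ + pₖ₋₂ and qₖ = aₖqₖ₋₁ + qₖ₋₂:
  k=0: a=0, p=0, q=1
  k=1: a=18, p=1, q=18
  k=2: a=1, p=1, q=19
  k=3: a=3, p=4, q=75
  k=4: a=2, p=9, q=169
  k=5: a=3, p=31, q=582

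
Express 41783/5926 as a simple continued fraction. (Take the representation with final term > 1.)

41783 = 7·5926 + 301
5926 = 19·301 + 207
301 = 1·207 + 94
207 = 2·94 + 19
94 = 4·19 + 18
19 = 1·18 + 1
18 = 18·1 + 0  (stop)
So 41783/5926 = [7; 19, 1, 2, 4, 1, 18].

[7; 19, 1, 2, 4, 1, 18]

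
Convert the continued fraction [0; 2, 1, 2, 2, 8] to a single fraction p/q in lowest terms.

59/160

Fold from the inside: start with 8/1.
  2 + 1/8 = 17/8
  2 + 8/17 = 42/17
  1 + 17/42 = 59/42
  2 + 42/59 = 160/59
  0 + 59/160 = 59/160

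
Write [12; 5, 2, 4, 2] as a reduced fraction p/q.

Using pₖ = aₖpₖ₋₁ + pₖ₋₂ and qₖ = aₖqₖ₋₁ + qₖ₋₂:
  k=0: a=12, p=12, q=1
  k=1: a=5, p=61, q=5
  k=2: a=2, p=134, q=11
  k=3: a=4, p=597, q=49
  k=4: a=2, p=1328, q=109

1328/109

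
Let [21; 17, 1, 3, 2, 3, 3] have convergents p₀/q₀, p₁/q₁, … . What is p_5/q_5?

Using pₖ = aₖpₖ₋₁ + pₖ₋₂, qₖ = aₖqₖ₋₁ + qₖ₋₂ (with p₋₁=1, p₋₂=0, q₋₁=0, q₋₂=1):
  k=0: a=21, p=21, q=1
  k=1: a=17, p=358, q=17
  k=2: a=1, p=379, q=18
  k=3: a=3, p=1495, q=71
  k=4: a=2, p=3369, q=160
  k=5: a=3, p=11602, q=551

11602/551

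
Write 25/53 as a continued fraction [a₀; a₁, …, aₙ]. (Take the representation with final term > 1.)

25 = 0×53 + 25
53 = 2×25 + 3
25 = 8×3 + 1
3 = 3×1 + 0  (stop)
So 25/53 = [0; 2, 8, 3].

[0; 2, 8, 3]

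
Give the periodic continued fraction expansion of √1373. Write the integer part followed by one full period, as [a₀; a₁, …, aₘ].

[37; 18, 1, 1, 18, 74]

a₀ = ⌊√1373⌋ = 37.
With m₀=0, d₀=1 and mₖ₊₁ = dₖaₖ − mₖ, dₖ₊₁ = (n − mₖ₊₁²)/dₖ, aₖ₊₁ = ⌊(a₀+mₖ₊₁)/dₖ₊₁⌋:
  k=1: m=37, d=4, a=18
  k=2: m=35, d=37, a=1
  k=3: m=2, d=37, a=1
  k=4: m=35, d=4, a=18
  k=5: m=37, d=1, a=74
d=1 and a=2a₀=74 at k=5, so the next step gives (m, d) = (37, 4) again — its k=1 value — and the period has length 5.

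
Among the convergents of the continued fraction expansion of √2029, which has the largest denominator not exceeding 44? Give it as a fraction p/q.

1036/23

√2029 = [45; 22, 1, 1, 22, 90, …] (period length 5).
Convergents:
  p_0/q_0 = 45/1
  p_1/q_1 = 991/22
  p_2/q_2 = 1036/23
  p_3/q_3 = 2027/45
q_2 = 23 ≤ 44 < 45 = q_3, so the answer is 1036/23.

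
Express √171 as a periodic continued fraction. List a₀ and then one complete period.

[13; 13, 26]

a₀ = ⌊√171⌋ = 13.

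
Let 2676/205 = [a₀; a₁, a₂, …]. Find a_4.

2676 = 13·205 + 11   →  a_0 = 13
205 = 18·11 + 7   →  a_1 = 18
11 = 1·7 + 4   →  a_2 = 1
7 = 1·4 + 3   →  a_3 = 1
4 = 1·3 + 1   →  a_4 = 1

1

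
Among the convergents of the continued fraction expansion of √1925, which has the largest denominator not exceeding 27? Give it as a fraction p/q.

351/8

√1925 = [43; 1, 6, 1, 86, …] (period length 4).
Convergents:
  p_0/q_0 = 43/1
  p_1/q_1 = 44/1
  p_2/q_2 = 307/7
  p_3/q_3 = 351/8
  p_4/q_4 = 30493/695
q_3 = 8 ≤ 27 < 695 = q_4, so the answer is 351/8.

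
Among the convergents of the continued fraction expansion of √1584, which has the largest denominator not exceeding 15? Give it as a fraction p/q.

199/5

√1584 = [39; 1, 3, 1, 78, …] (period length 4).
Convergents:
  p_0/q_0 = 39/1
  p_1/q_1 = 40/1
  p_2/q_2 = 159/4
  p_3/q_3 = 199/5
  p_4/q_4 = 15681/394
q_3 = 5 ≤ 15 < 394 = q_4, so the answer is 199/5.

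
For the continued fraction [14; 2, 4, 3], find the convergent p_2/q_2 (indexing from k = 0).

130/9

Using pₖ = aₖpₖ₋₁ + pₖ₋₂, qₖ = aₖqₖ₋₁ + qₖ₋₂ (with p₋₁=1, p₋₂=0, q₋₁=0, q₋₂=1):
  k=0: a=14, p=14, q=1
  k=1: a=2, p=29, q=2
  k=2: a=4, p=130, q=9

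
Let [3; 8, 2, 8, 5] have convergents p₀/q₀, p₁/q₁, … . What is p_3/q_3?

449/144

Using pₖ = aₖpₖ₋₁ + pₖ₋₂, qₖ = aₖqₖ₋₁ + qₖ₋₂ (with p₋₁=1, p₋₂=0, q₋₁=0, q₋₂=1):
  k=0: a=3, p=3, q=1
  k=1: a=8, p=25, q=8
  k=2: a=2, p=53, q=17
  k=3: a=8, p=449, q=144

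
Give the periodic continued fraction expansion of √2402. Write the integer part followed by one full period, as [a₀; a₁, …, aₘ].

a₀ = ⌊√2402⌋ = 49.
With m₀=0, d₀=1 and mₖ₊₁ = dₖaₖ − mₖ, dₖ₊₁ = (n − mₖ₊₁²)/dₖ, aₖ₊₁ = ⌊(a₀+mₖ₊₁)/dₖ₊₁⌋:
  k=1: m=49, d=1, a=98
d=1 and a=2a₀=98 at k=1, so the next step gives (m, d) = (49, 1) again — its k=1 value — and the period has length 1.

[49; 98]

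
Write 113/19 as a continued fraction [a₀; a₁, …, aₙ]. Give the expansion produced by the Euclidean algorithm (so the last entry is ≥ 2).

113 = 5×19 + 18
19 = 1×18 + 1
18 = 18×1 + 0  (stop)
So 113/19 = [5; 1, 18].

[5; 1, 18]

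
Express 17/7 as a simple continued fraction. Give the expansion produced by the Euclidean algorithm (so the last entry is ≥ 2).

[2; 2, 3]

17 = 2·7 + 3
7 = 2·3 + 1
3 = 3·1 + 0  (stop)
So 17/7 = [2; 2, 3].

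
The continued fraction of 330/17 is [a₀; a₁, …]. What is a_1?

330 = 19·17 + 7   →  a_0 = 19
17 = 2·7 + 3   →  a_1 = 2

2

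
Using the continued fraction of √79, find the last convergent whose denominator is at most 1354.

11368/1279

√79 = [8; 1, 7, 1, 16, …] (period length 4).
Convergents:
  p_0/q_0 = 8/1
  p_1/q_1 = 9/1
  p_2/q_2 = 71/8
  p_3/q_3 = 80/9
  p_4/q_4 = 1351/152
  p_5/q_5 = 1431/161
  p_6/q_6 = 11368/1279
  p_7/q_7 = 12799/1440
q_6 = 1279 ≤ 1354 < 1440 = q_7, so the answer is 11368/1279.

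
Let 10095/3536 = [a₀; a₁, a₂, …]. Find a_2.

10095 = 2·3536 + 3023   →  a_0 = 2
3536 = 1·3023 + 513   →  a_1 = 1
3023 = 5·513 + 458   →  a_2 = 5

5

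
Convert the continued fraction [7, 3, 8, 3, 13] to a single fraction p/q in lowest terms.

Fold from the inside: start with 13/1.
  3 + 1/13 = 40/13
  8 + 13/40 = 333/40
  3 + 40/333 = 1039/333
  7 + 333/1039 = 7606/1039

7606/1039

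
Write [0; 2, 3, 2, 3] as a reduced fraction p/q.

24/55

Using pₖ = aₖpₖ₋₁ + pₖ₋₂ and qₖ = aₖqₖ₋₁ + qₖ₋₂:
  k=0: a=0, p=0, q=1
  k=1: a=2, p=1, q=2
  k=2: a=3, p=3, q=7
  k=3: a=2, p=7, q=16
  k=4: a=3, p=24, q=55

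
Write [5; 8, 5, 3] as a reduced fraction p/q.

671/131

Fold from the inside: start with 3/1.
  5 + 1/3 = 16/3
  8 + 3/16 = 131/16
  5 + 16/131 = 671/131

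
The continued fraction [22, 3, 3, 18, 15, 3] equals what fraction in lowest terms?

Using pₖ = aₖpₖ₋₁ + pₖ₋₂ and qₖ = aₖqₖ₋₁ + qₖ₋₂:
  k=0: a=22, p=22, q=1
  k=1: a=3, p=67, q=3
  k=2: a=3, p=223, q=10
  k=3: a=18, p=4081, q=183
  k=4: a=15, p=61438, q=2755
  k=5: a=3, p=188395, q=8448

188395/8448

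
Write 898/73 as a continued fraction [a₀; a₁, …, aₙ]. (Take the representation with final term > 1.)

[12; 3, 3, 7]

898 = 12×73 + 22
73 = 3×22 + 7
22 = 3×7 + 1
7 = 7×1 + 0  (stop)
So 898/73 = [12; 3, 3, 7].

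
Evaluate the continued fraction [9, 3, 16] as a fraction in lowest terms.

Fold from the inside: start with 16/1.
  3 + 1/16 = 49/16
  9 + 16/49 = 457/49

457/49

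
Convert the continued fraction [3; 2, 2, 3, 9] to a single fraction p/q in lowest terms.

Using pₖ = aₖpₖ₋₁ + pₖ₋₂ and qₖ = aₖqₖ₋₁ + qₖ₋₂:
  k=0: a=3, p=3, q=1
  k=1: a=2, p=7, q=2
  k=2: a=2, p=17, q=5
  k=3: a=3, p=58, q=17
  k=4: a=9, p=539, q=158

539/158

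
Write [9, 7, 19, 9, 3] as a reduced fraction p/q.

Fold from the inside: start with 3/1.
  9 + 1/3 = 28/3
  19 + 3/28 = 535/28
  7 + 28/535 = 3773/535
  9 + 535/3773 = 34492/3773

34492/3773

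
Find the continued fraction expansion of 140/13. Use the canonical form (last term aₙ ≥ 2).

140 = 10·13 + 10
13 = 1·10 + 3
10 = 3·3 + 1
3 = 3·1 + 0  (stop)
So 140/13 = [10; 1, 3, 3].

[10; 1, 3, 3]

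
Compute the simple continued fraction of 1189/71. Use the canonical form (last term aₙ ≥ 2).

1189 = 16×71 + 53
71 = 1×53 + 18
53 = 2×18 + 17
18 = 1×17 + 1
17 = 17×1 + 0  (stop)
So 1189/71 = [16; 1, 2, 1, 17].

[16; 1, 2, 1, 17]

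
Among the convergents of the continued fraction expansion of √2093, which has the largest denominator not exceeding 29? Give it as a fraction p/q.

√2093 = [45; 1, 2, 1, 90, …] (period length 4).
Convergents:
  p_0/q_0 = 45/1
  p_1/q_1 = 46/1
  p_2/q_2 = 137/3
  p_3/q_3 = 183/4
  p_4/q_4 = 16607/363
q_3 = 4 ≤ 29 < 363 = q_4, so the answer is 183/4.

183/4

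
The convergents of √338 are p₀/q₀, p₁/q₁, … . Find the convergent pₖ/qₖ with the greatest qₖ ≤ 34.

√338 = [18; 2, 1, 1, 2, 36, …] (period length 5).
Convergents:
  p_0/q_0 = 18/1
  p_1/q_1 = 37/2
  p_2/q_2 = 55/3
  p_3/q_3 = 92/5
  p_4/q_4 = 239/13
  p_5/q_5 = 8696/473
q_4 = 13 ≤ 34 < 473 = q_5, so the answer is 239/13.

239/13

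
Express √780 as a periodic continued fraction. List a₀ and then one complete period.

[27; 1, 12, 1, 54]

a₀ = ⌊√780⌋ = 27.
With m₀=0, d₀=1 and mₖ₊₁ = dₖaₖ − mₖ, dₖ₊₁ = (n − mₖ₊₁²)/dₖ, aₖ₊₁ = ⌊(a₀+mₖ₊₁)/dₖ₊₁⌋:
  k=1: m=27, d=51, a=1
  k=2: m=24, d=4, a=12
  k=3: m=24, d=51, a=1
  k=4: m=27, d=1, a=54
d=1 and a=2a₀=54 at k=4, so the next step gives (m, d) = (27, 51) again — its k=1 value — and the period has length 4.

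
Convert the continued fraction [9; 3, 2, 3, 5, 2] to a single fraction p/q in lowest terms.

2583/278

Fold from the inside: start with 2/1.
  5 + 1/2 = 11/2
  3 + 2/11 = 35/11
  2 + 11/35 = 81/35
  3 + 35/81 = 278/81
  9 + 81/278 = 2583/278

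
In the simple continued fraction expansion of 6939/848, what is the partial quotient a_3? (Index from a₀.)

6939 = 8·848 + 155   →  a_0 = 8
848 = 5·155 + 73   →  a_1 = 5
155 = 2·73 + 9   →  a_2 = 2
73 = 8·9 + 1   →  a_3 = 8

8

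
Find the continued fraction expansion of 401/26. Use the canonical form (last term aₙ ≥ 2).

[15; 2, 2, 1, 3]

401 = 15*26 + 11
26 = 2*11 + 4
11 = 2*4 + 3
4 = 1*3 + 1
3 = 3*1 + 0  (stop)
So 401/26 = [15; 2, 2, 1, 3].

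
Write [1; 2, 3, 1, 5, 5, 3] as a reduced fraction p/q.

Using pₖ = aₖpₖ₋₁ + pₖ₋₂ and qₖ = aₖqₖ₋₁ + qₖ₋₂:
  k=0: a=1, p=1, q=1
  k=1: a=2, p=3, q=2
  k=2: a=3, p=10, q=7
  k=3: a=1, p=13, q=9
  k=4: a=5, p=75, q=52
  k=5: a=5, p=388, q=269
  k=6: a=3, p=1239, q=859

1239/859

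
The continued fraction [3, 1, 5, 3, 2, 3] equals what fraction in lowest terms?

580/151

Fold from the inside: start with 3/1.
  2 + 1/3 = 7/3
  3 + 3/7 = 24/7
  5 + 7/24 = 127/24
  1 + 24/127 = 151/127
  3 + 127/151 = 580/151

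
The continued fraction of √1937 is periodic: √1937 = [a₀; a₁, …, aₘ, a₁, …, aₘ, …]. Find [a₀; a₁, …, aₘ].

[44; 88]

a₀ = ⌊√1937⌋ = 44.
With m₀=0, d₀=1 and mₖ₊₁ = dₖaₖ − mₖ, dₖ₊₁ = (n − mₖ₊₁²)/dₖ, aₖ₊₁ = ⌊(a₀+mₖ₊₁)/dₖ₊₁⌋:
  k=1: m=44, d=1, a=88
d=1 and a=2a₀=88 at k=1, so the next step gives (m, d) = (44, 1) again — its k=1 value — and the period has length 1.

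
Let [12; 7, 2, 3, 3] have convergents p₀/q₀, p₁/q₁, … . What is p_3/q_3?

Using pₖ = aₖpₖ₋₁ + pₖ₋₂, qₖ = aₖqₖ₋₁ + qₖ₋₂ (with p₋₁=1, p₋₂=0, q₋₁=0, q₋₂=1):
  k=0: a=12, p=12, q=1
  k=1: a=7, p=85, q=7
  k=2: a=2, p=182, q=15
  k=3: a=3, p=631, q=52

631/52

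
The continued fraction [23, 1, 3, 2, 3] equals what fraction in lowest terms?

Fold from the inside: start with 3/1.
  2 + 1/3 = 7/3
  3 + 3/7 = 24/7
  1 + 7/24 = 31/24
  23 + 24/31 = 737/31

737/31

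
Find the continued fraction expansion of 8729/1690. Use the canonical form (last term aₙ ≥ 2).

8729 = 5×1690 + 279
1690 = 6×279 + 16
279 = 17×16 + 7
16 = 2×7 + 2
7 = 3×2 + 1
2 = 2×1 + 0  (stop)
So 8729/1690 = [5; 6, 17, 2, 3, 2].

[5; 6, 17, 2, 3, 2]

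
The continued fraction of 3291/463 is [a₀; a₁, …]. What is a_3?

1

3291 = 7·463 + 50   →  a_0 = 7
463 = 9·50 + 13   →  a_1 = 9
50 = 3·13 + 11   →  a_2 = 3
13 = 1·11 + 2   →  a_3 = 1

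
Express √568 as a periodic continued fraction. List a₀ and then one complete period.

[23; 1, 4, 1, 46]

a₀ = ⌊√568⌋ = 23.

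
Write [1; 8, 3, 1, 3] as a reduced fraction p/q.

Using pₖ = aₖpₖ₋₁ + pₖ₋₂ and qₖ = aₖqₖ₋₁ + qₖ₋₂:
  k=0: a=1, p=1, q=1
  k=1: a=8, p=9, q=8
  k=2: a=3, p=28, q=25
  k=3: a=1, p=37, q=33
  k=4: a=3, p=139, q=124

139/124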